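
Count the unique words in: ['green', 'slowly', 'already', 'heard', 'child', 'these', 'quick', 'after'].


Listing all tokens and tracking unique types:
  Token 1: 'green' -> NEW (unique so far: 1)
  Token 2: 'slowly' -> NEW (unique so far: 2)
  Token 3: 'already' -> NEW (unique so far: 3)
  Token 4: 'heard' -> NEW (unique so far: 4)
  Token 5: 'child' -> NEW (unique so far: 5)
  Token 6: 'these' -> NEW (unique so far: 6)
  Token 7: 'quick' -> NEW (unique so far: 7)
  Token 8: 'after' -> NEW (unique so far: 8)
Unique types: ('after', 'already', 'child', 'green', 'heard', 'quick', 'slowly', 'these')
Vocabulary size: 8

8


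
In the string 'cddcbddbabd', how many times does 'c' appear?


Scanning 'cddcbddbabd' for 'c':
  Position 0: 'c' -> MATCH (count: 1)
  Position 3: 'c' -> MATCH (count: 2)
Total occurrences of 'c': 2

2


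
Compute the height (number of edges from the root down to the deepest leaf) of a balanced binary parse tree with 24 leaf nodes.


In a balanced binary tree with n leaves the deepest leaf is ceil(log2(n)) edges below the root.
log2(24) = 4.5850
ceil(4.5850) = 5
height (edges) = 5

5


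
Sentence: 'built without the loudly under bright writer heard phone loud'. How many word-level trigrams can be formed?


Word trigrams from [10] words:
  Trigram 1: (built without the)
  Trigram 2: (without the loudly)
  Trigram 3: (the loudly under)
  Trigram 4: (loudly under bright)
  Trigram 5: (under bright writer)
  Trigram 6: (bright writer heard)
  Trigram 7: (writer heard phone)
  Trigram 8: (heard phone loud)
Total word trigrams: 10 - 2 = 8

8


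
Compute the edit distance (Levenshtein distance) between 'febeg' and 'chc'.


Building DP table for s1='febeg' (len 5) and s2='chc' (len 3):
       c  h  c
    0  1  2  3
  f 1  1  2  3
  e 2  2  2  3
  b 3  3  3  3
  e 4  4  4  4
  g 5  5  5  5
Edit distance = dp[5][3] = 5

5


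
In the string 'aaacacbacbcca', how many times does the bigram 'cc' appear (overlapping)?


Scanning 'aaacacbacbcca' for bigram 'cc':
  Position 0: 'aa' -> no
  Position 1: 'aa' -> no
  Position 2: 'ac' -> no
  Position 3: 'ca' -> no
  Position 4: 'ac' -> no
  Position 5: 'cb' -> no
  Position 6: 'ba' -> no
  Position 7: 'ac' -> no
  Position 8: 'cb' -> no
  Position 9: 'bc' -> no
  Position 10: 'cc' -> MATCH
  Position 11: 'ca' -> no
Total matches: 1

1


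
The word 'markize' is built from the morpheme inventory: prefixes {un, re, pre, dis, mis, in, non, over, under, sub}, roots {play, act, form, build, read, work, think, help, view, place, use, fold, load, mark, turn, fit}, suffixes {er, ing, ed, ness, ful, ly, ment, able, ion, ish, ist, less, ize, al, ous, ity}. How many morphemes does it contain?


Segmenting 'markize' against the inventory:
  'mark' -> root (morpheme 1)
  'ize' -> suffix (morpheme 2)
Total morphemes: 2

2


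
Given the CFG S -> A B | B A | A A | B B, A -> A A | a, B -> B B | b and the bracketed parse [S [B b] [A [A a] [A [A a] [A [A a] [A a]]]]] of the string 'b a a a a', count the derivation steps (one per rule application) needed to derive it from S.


Every bracketed nonterminal node [X ...] in the tree is produced by exactly one rule application.
Reading the tree off as a leftmost derivation:
  Step 1: S  =>  B A   (applied S -> B A)
  Step 2: B A  =>  b A   (applied B -> b)
  Step 3: b A  =>  b A A   (applied A -> A A)
  Step 4: b A A  =>  b a A   (applied A -> a)
  Step 5: b a A  =>  b a A A   (applied A -> A A)
  Step 6: b a A A  =>  b a a A   (applied A -> a)
  Step 7: b a a A  =>  b a a A A   (applied A -> A A)
  Step 8: b a a A A  =>  b a a a A   (applied A -> a)
  Step 9: b a a a A  =>  b a a a a   (applied A -> a)
Final yield: b a a a a
Total rewrite steps: 9

9


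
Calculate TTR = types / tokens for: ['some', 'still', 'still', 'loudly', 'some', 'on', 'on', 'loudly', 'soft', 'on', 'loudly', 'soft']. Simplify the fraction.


Tokens: 12
Unique types: ('loudly', 'on', 'soft', 'some', 'still') = 5
TTR = 5/12
Already in lowest terms.

5/12


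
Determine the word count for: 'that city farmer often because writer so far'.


Counting words by splitting on spaces:
  Word 1: 'that'
  Word 2: 'city'
  Word 3: 'farmer'
  Word 4: 'often'
  Word 5: 'because'
  Word 6: 'writer'
  Word 7: 'so'
  Word 8: 'far'
Total words: 8

8


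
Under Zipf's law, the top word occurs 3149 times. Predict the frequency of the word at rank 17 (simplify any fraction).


Zipf's law: freq(rank) = f1 / rank
f1 = 3149, rank = 17
freq = 3149 / 17
GCD(3149, 17) = 1
Simplified: 3149/17

3149/17


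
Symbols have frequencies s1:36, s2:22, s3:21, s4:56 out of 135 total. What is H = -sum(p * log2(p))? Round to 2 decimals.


Computing entropy H = -sum(p_i * log2(p_i)):
  s1: p = 36/135 = 0.2667, -p*log2(p) = 0.5085
  s2: p = 22/135 = 0.1630, -p*log2(p) = 0.4265
  s3: p = 21/135 = 0.1556, -p*log2(p) = 0.4176
  s4: p = 56/135 = 0.4148, -p*log2(p) = 0.5266
H = sum of terms = 1.8792
Rounded to 2 decimals: 1.88

1.88


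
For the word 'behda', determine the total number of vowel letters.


Scanning each character of 'behda':
  Position 1: 'b' -> consonant (running count: 0)
  Position 2: 'e' -> vowel (running count: 1)
  Position 3: 'h' -> consonant (running count: 1)
  Position 4: 'd' -> consonant (running count: 1)
  Position 5: 'a' -> vowel (running count: 2)
Total vowels: 2

2


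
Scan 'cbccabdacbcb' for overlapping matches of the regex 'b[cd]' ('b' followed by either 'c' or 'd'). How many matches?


Pattern: b[cd] means 'b' followed by either 'c' or 'd'.
Scanning 'cbccabdacbcb' position-by-position:
  Pos 0: window 'cb' -> no
  Pos 1: window 'bc' -> MATCH
  Pos 2: window 'cc' -> no
  Pos 3: window 'ca' -> no
  Pos 4: window 'ab' -> no
  Pos 5: window 'bd' -> MATCH
  Pos 6: window 'da' -> no
  Pos 7: window 'ac' -> no
  Pos 8: window 'cb' -> no
  Pos 9: window 'bc' -> MATCH
  Pos 10: window 'cb' -> no
  Pos 11: window 'b' -> no
Total matches: 3

3


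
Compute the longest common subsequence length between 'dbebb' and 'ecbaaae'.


DP table for LCS of 'dbebb' and 'ecbaaae':
       e  c  b  a  a  a  e
    0  0  0  0  0  0  0  0
  d 0  0  0  0  0  0  0  0
  b 0  0  0  1  1  1  1  1
  e 0  1  1  1  1  1  1  2
  b 0  1  1  2  2  2  2  2
  b 0  1  1  2  2  2  2  2
LCS: 'be'
LCS length = 2

2


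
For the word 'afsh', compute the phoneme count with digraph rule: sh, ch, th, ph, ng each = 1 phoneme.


Parsing 'afsh' greedily, digraphs first:
  'a' -> vowel phoneme (phonemes so far: 1)
  'f' -> consonant phoneme (phonemes so far: 2)
  'sh' -> digraph (1 consonant phoneme) (phonemes so far: 3)
Total phonemes: 3

3


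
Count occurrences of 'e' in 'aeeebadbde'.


Scanning 'aeeebadbde' for 'e':
  Position 1: 'e' -> MATCH (count: 1)
  Position 2: 'e' -> MATCH (count: 2)
  Position 3: 'e' -> MATCH (count: 3)
  Position 9: 'e' -> MATCH (count: 4)
Total occurrences of 'e': 4

4


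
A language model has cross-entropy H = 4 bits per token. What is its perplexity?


Perplexity formula: PP = 2^H
H = 4
PP = 2^4
Steps: 2^1 = 2, 2^2 = 4, 2^3 = 8, 2^4 = 16
PP = 16

16


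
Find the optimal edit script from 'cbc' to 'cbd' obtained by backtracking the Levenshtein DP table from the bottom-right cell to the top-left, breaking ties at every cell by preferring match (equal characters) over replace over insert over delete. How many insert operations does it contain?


Edit distance = 1. Backtracking from cell (3, 3) with preference match > replace > insert > delete,
then listing the resulting alignment 'cbc' -> 'cbd' left to right:
  Step 1: keep 'c'
  Step 2: keep 'b'
  Step 3: replace c->d
Total insertions: 0

0


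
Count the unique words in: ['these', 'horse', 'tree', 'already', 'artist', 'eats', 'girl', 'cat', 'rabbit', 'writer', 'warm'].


Listing all tokens and tracking unique types:
  Token 1: 'these' -> NEW (unique so far: 1)
  Token 2: 'horse' -> NEW (unique so far: 2)
  Token 3: 'tree' -> NEW (unique so far: 3)
  Token 4: 'already' -> NEW (unique so far: 4)
  Token 5: 'artist' -> NEW (unique so far: 5)
  Token 6: 'eats' -> NEW (unique so far: 6)
  Token 7: 'girl' -> NEW (unique so far: 7)
  Token 8: 'cat' -> NEW (unique so far: 8)
  Token 9: 'rabbit' -> NEW (unique so far: 9)
  Token 10: 'writer' -> NEW (unique so far: 10)
  Token 11: 'warm' -> NEW (unique so far: 11)
Unique types: ('already', 'artist', 'cat', 'eats', 'girl', 'horse', 'rabbit', 'these', 'tree', 'warm', 'writer')
Vocabulary size: 11

11


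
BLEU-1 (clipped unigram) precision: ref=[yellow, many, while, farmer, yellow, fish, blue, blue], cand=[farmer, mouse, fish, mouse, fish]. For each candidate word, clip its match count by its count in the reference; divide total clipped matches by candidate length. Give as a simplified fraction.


Reference word counts: {'blue': 2, 'farmer': 1, 'fish': 1, 'many': 1, 'while': 1, 'yellow': 2}
Checking each candidate word (with clipping):
  'farmer' -> in reference (ref count 1, used 1/1) -> match (matches: 1)
  'mouse' -> not in reference -> no match (matches: 1)
  'fish' -> in reference (ref count 1, used 1/1) -> match (matches: 2)
  'mouse' -> not in reference -> no match (matches: 2)
  'fish' -> ref count 1 already used up (1/1) -> clipped, no match (matches: 2)
Clipped matches: 2, Candidate length: 5
Precision = 2/5

2/5


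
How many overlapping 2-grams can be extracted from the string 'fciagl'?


String 'fciagl' has length L = 6.
Number of overlapping n-grams = L - n + 1
Substituting: 6 - 2 + 1 = 5

5


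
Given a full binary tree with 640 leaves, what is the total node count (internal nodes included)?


Leaf nodes (terminals): 640
Internal nodes = n - 1 = 640 - 1 = 639
Total = leaves + internal = 640 + 639 = 1279

1279


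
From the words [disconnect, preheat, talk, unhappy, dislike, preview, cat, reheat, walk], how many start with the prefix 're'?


Checking each word for prefix 're':
  'disconnect' -> no (count: 0)
  'preheat' -> no (count: 0)
  'talk' -> no (count: 0)
  'unhappy' -> no (count: 0)
  'dislike' -> no (count: 0)
  'preview' -> no (count: 0)
  'cat' -> no (count: 0)
  'reheat' -> YES, starts with 're' (count: 1)
  'walk' -> no (count: 1)
Total with prefix 're': 1

1


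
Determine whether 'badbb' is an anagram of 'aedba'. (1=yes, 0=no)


Sort characters of 'badbb': 'abbbd'
Sort characters of 'aedba': 'aabde'
Sorted forms differ -> they are NOT anagrams
Result: 0

0


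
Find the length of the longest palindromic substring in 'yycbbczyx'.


Scanning 'yycbbczyx' for palindromic substrings.
Substring at positions 2-5: 'cbbc'.
Check: reverse('cbbc') = 'cbbc' -> palindrome confirmed.
Neighbouring characters ('y' / 'z') break symmetry, so it cannot extend further.
No longer palindromic substring exists; longest length = 4

4


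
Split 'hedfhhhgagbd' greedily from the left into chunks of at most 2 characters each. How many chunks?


'hedfhhhgagbd' has 12 characters.
Chunking with max size 2:
  Chunk 1: 'he' (positions 0-1)
  Chunk 2: 'df' (positions 2-3)
  Chunk 3: 'hh' (positions 4-5)
  Chunk 4: 'hg' (positions 6-7)
  Chunk 5: 'ag' (positions 8-9)
  Chunk 6: 'bd' (positions 10-11)
Total chunks: ceil(12 / 2) = 6

6


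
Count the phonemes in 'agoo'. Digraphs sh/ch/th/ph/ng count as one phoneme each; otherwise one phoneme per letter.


Parsing 'agoo' greedily, digraphs first:
  'a' -> vowel phoneme (phonemes so far: 1)
  'g' -> consonant phoneme (phonemes so far: 2)
  'o' -> vowel phoneme (phonemes so far: 3)
  'o' -> vowel phoneme (phonemes so far: 4)
Total phonemes: 4

4


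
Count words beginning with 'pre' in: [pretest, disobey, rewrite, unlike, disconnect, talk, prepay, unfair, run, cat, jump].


Checking each word for prefix 'pre':
  'pretest' -> YES, starts with 'pre' (count: 1)
  'disobey' -> no (count: 1)
  'rewrite' -> no (count: 1)
  'unlike' -> no (count: 1)
  'disconnect' -> no (count: 1)
  'talk' -> no (count: 1)
  'prepay' -> YES, starts with 'pre' (count: 2)
  'unfair' -> no (count: 2)
  'run' -> no (count: 2)
  'cat' -> no (count: 2)
  'jump' -> no (count: 2)
Total with prefix 'pre': 2

2


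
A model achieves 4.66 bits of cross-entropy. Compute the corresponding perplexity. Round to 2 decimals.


Perplexity formula: PP = 2^H
H = 4.66
PP = 2^4.66
Decompose: 2^4.66 = 2^4 * 2^0.66
2^4 = 16, 2^0.66 ~ 1.5800826
PP ~ 16 * 1.5800826 = 25.2813216
Rounded to 2 decimals: 25.28

25.28


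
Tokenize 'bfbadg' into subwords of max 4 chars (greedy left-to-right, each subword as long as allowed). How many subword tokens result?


'bfbadg' has 6 characters.
Chunking with max size 4:
  Chunk 1: 'bfba' (positions 0-3)
  Chunk 2: 'dg' (positions 4-5)
Total chunks: ceil(6 / 4) = 2

2


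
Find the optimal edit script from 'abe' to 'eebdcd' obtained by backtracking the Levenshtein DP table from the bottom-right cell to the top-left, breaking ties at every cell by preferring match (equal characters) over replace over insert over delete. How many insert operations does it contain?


Edit distance = 5. Backtracking from cell (3, 6) with preference match > replace > insert > delete,
then listing the resulting alignment 'abe' -> 'eebdcd' left to right:
  Step 1: insert 'e' [insertion #1]
  Step 2: replace a->e
  Step 3: keep 'b'
  Step 4: insert 'd' [insertion #2]
  Step 5: insert 'c' [insertion #3]
  Step 6: replace e->d
Total insertions: 3

3


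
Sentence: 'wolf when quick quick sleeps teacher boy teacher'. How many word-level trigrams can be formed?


Word trigrams from [8] words:
  Trigram 1: (wolf when quick)
  Trigram 2: (when quick quick)
  Trigram 3: (quick quick sleeps)
  Trigram 4: (quick sleeps teacher)
  Trigram 5: (sleeps teacher boy)
  Trigram 6: (teacher boy teacher)
Total word trigrams: 8 - 2 = 6

6


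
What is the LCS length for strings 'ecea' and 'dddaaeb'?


DP table for LCS of 'ecea' and 'dddaaeb':
       d  d  d  a  a  e  b
    0  0  0  0  0  0  0  0
  e 0  0  0  0  0  0  1  1
  c 0  0  0  0  0  0  1  1
  e 0  0  0  0  0  0  1  1
  a 0  0  0  0  1  1  1  1
LCS: 'e'
LCS length = 1

1


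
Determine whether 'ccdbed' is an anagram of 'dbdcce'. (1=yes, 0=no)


Sort characters of 'ccdbed': 'bccdde'
Sort characters of 'dbdcce': 'bccdde'
Sorted forms match -> they ARE anagrams
Result: 1

1


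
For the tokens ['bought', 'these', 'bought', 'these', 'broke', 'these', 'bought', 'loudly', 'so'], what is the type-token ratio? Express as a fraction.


Tokens: 9
Unique types: ('bought', 'broke', 'loudly', 'so', 'these') = 5
TTR = 5/9
Already in lowest terms.

5/9


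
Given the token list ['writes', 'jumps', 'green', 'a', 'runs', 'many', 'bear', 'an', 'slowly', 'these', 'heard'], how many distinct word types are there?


Listing all tokens and tracking unique types:
  Token 1: 'writes' -> NEW (unique so far: 1)
  Token 2: 'jumps' -> NEW (unique so far: 2)
  Token 3: 'green' -> NEW (unique so far: 3)
  Token 4: 'a' -> NEW (unique so far: 4)
  Token 5: 'runs' -> NEW (unique so far: 5)
  Token 6: 'many' -> NEW (unique so far: 6)
  Token 7: 'bear' -> NEW (unique so far: 7)
  Token 8: 'an' -> NEW (unique so far: 8)
  Token 9: 'slowly' -> NEW (unique so far: 9)
  Token 10: 'these' -> NEW (unique so far: 10)
  Token 11: 'heard' -> NEW (unique so far: 11)
Unique types: ('a', 'an', 'bear', 'green', 'heard', 'jumps', 'many', 'runs', 'slowly', 'these', 'writes')
Vocabulary size: 11

11


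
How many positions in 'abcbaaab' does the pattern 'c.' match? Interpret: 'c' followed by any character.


Pattern: c. means 'c' followed by any character.
Scanning 'abcbaaab' position-by-position:
  Pos 0: window 'ab' -> no
  Pos 1: window 'bc' -> no
  Pos 2: window 'cb' -> MATCH
  Pos 3: window 'ba' -> no
  Pos 4: window 'aa' -> no
  Pos 5: window 'aa' -> no
  Pos 6: window 'ab' -> no
  Pos 7: window 'b' -> no
Total matches: 1

1


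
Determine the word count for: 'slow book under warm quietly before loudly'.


Counting words by splitting on spaces:
  Word 1: 'slow'
  Word 2: 'book'
  Word 3: 'under'
  Word 4: 'warm'
  Word 5: 'quietly'
  Word 6: 'before'
  Word 7: 'loudly'
Total words: 7

7


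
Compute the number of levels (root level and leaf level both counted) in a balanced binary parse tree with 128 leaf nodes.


In a balanced binary tree with n leaves the deepest leaf is ceil(log2(n)) edges below the root,
so counting node levels inclusive of root and leaves gives ceil(log2(n)) + 1 levels.
log2(128) = 7.0000
ceil(7.0000) = 7
levels = 7 + 1 = 8

8


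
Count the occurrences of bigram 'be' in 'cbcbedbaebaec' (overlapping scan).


Scanning 'cbcbedbaebaec' for bigram 'be':
  Position 0: 'cb' -> no
  Position 1: 'bc' -> no
  Position 2: 'cb' -> no
  Position 3: 'be' -> MATCH
  Position 4: 'ed' -> no
  Position 5: 'db' -> no
  Position 6: 'ba' -> no
  Position 7: 'ae' -> no
  Position 8: 'eb' -> no
  Position 9: 'ba' -> no
  Position 10: 'ae' -> no
  Position 11: 'ec' -> no
Total matches: 1

1


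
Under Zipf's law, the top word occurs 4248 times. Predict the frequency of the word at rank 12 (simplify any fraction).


Zipf's law: freq(rank) = f1 / rank
f1 = 4248, rank = 12
freq = 4248 / 12
= 354

354


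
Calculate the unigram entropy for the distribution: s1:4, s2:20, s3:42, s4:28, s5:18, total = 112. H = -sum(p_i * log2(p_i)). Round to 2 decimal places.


Computing entropy H = -sum(p_i * log2(p_i)):
  s1: p = 4/112 = 0.0357, -p*log2(p) = 0.1717
  s2: p = 20/112 = 0.1786, -p*log2(p) = 0.4438
  s3: p = 42/112 = 0.3750, -p*log2(p) = 0.5306
  s4: p = 28/112 = 0.2500, -p*log2(p) = 0.5000
  s5: p = 18/112 = 0.1607, -p*log2(p) = 0.4239
H = sum of terms = 2.0700
Rounded to 2 decimals: 2.07

2.07


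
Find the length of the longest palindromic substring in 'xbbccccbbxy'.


Scanning 'xbbccccbbxy' for palindromic substrings.
Substring at positions 0-9: 'xbbccccbbx'.
Check: reverse('xbbccccbbx') = 'xbbccccbbx' -> palindrome confirmed.
Neighbouring characters ('-' / 'y') break symmetry, so it cannot extend further.
No longer palindromic substring exists; longest length = 10

10


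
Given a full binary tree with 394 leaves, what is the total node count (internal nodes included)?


Leaf nodes (terminals): 394
Internal nodes = n - 1 = 394 - 1 = 393
Total = leaves + internal = 394 + 393 = 787

787


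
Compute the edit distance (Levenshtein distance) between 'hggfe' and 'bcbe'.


Building DP table for s1='hggfe' (len 5) and s2='bcbe' (len 4):
       b  c  b  e
    0  1  2  3  4
  h 1  1  2  3  4
  g 2  2  2  3  4
  g 3  3  3  3  4
  f 4  4  4  4  4
  e 5  5  5  5  4
Edit distance = dp[5][4] = 4

4


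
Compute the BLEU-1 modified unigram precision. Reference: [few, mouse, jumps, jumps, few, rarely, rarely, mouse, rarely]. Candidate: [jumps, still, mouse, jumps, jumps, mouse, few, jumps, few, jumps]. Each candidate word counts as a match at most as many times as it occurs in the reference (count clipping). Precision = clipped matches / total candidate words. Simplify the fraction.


Reference word counts: {'few': 2, 'jumps': 2, 'mouse': 2, 'rarely': 3}
Checking each candidate word (with clipping):
  'jumps' -> in reference (ref count 2, used 1/2) -> match (matches: 1)
  'still' -> not in reference -> no match (matches: 1)
  'mouse' -> in reference (ref count 2, used 1/2) -> match (matches: 2)
  'jumps' -> in reference (ref count 2, used 2/2) -> match (matches: 3)
  'jumps' -> ref count 2 already used up (2/2) -> clipped, no match (matches: 3)
  'mouse' -> in reference (ref count 2, used 2/2) -> match (matches: 4)
  'few' -> in reference (ref count 2, used 1/2) -> match (matches: 5)
  'jumps' -> ref count 2 already used up (2/2) -> clipped, no match (matches: 5)
  'few' -> in reference (ref count 2, used 2/2) -> match (matches: 6)
  'jumps' -> ref count 2 already used up (2/2) -> clipped, no match (matches: 6)
Clipped matches: 6, Candidate length: 10
Precision = 6/10 = 3/5

3/5


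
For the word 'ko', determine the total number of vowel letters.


Scanning each character of 'ko':
  Position 1: 'k' -> consonant (running count: 0)
  Position 2: 'o' -> vowel (running count: 1)
Total vowels: 1

1


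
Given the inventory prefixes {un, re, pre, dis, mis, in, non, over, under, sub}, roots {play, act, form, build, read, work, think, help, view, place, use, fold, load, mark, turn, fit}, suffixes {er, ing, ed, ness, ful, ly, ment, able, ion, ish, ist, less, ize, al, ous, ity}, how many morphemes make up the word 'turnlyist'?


Segmenting 'turnlyist' against the inventory:
  'turn' -> root (morpheme 1)
  'ly' -> suffix (morpheme 2)
  'ist' -> suffix (morpheme 3)
Total morphemes: 3

3


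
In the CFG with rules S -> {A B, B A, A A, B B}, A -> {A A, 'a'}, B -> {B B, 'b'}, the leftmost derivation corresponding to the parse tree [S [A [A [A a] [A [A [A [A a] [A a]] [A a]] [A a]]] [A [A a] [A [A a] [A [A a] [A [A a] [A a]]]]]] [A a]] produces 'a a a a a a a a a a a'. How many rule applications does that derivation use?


Every bracketed nonterminal node [X ...] in the tree is produced by exactly one rule application.
Reading the tree off as a leftmost derivation:
  Step 1: S  =>  A A   (applied S -> A A)
  Step 2: A A  =>  A A A   (applied A -> A A)
  Step 3: A A A  =>  A A A A   (applied A -> A A)
  Step 4: A A A A  =>  a A A A   (applied A -> a)
  Step 5: a A A A  =>  a A A A A   (applied A -> A A)
  Step 6: a A A A A  =>  a A A A A A   (applied A -> A A)
  Step 7: a A A A A A  =>  a A A A A A A   (applied A -> A A)
  Step 8: a A A A A A A  =>  a a A A A A A   (applied A -> a)
  Step 9: a a A A A A A  =>  a a a A A A A   (applied A -> a)
  Step 10: a a a A A A A  =>  a a a a A A A   (applied A -> a)
  Step 11: a a a a A A A  =>  a a a a a A A   (applied A -> a)
  Step 12: a a a a a A A  =>  a a a a a A A A   (applied A -> A A)
  Step 13: a a a a a A A A  =>  a a a a a a A A   (applied A -> a)
  Step 14: a a a a a a A A  =>  a a a a a a A A A   (applied A -> A A)
  Step 15: a a a a a a A A A  =>  a a a a a a a A A   (applied A -> a)
  Step 16: a a a a a a a A A  =>  a a a a a a a A A A   (applied A -> A A)
  Step 17: a a a a a a a A A A  =>  a a a a a a a a A A   (applied A -> a)
  Step 18: a a a a a a a a A A  =>  a a a a a a a a A A A   (applied A -> A A)
  Step 19: a a a a a a a a A A A  =>  a a a a a a a a a A A   (applied A -> a)
  Step 20: a a a a a a a a a A A  =>  a a a a a a a a a a A   (applied A -> a)
  Step 21: a a a a a a a a a a A  =>  a a a a a a a a a a a   (applied A -> a)
Final yield: a a a a a a a a a a a
Total rewrite steps: 21

21


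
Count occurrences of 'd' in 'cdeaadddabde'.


Scanning 'cdeaadddabde' for 'd':
  Position 1: 'd' -> MATCH (count: 1)
  Position 5: 'd' -> MATCH (count: 2)
  Position 6: 'd' -> MATCH (count: 3)
  Position 7: 'd' -> MATCH (count: 4)
  Position 10: 'd' -> MATCH (count: 5)
Total occurrences of 'd': 5

5


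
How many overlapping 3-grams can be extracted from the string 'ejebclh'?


String 'ejebclh' has length L = 7.
Number of overlapping n-grams = L - n + 1
Substituting: 7 - 3 + 1 = 5

5


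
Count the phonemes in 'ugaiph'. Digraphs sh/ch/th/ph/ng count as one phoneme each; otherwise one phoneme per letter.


Parsing 'ugaiph' greedily, digraphs first:
  'u' -> vowel phoneme (phonemes so far: 1)
  'g' -> consonant phoneme (phonemes so far: 2)
  'a' -> vowel phoneme (phonemes so far: 3)
  'i' -> vowel phoneme (phonemes so far: 4)
  'ph' -> digraph (1 consonant phoneme) (phonemes so far: 5)
Total phonemes: 5

5


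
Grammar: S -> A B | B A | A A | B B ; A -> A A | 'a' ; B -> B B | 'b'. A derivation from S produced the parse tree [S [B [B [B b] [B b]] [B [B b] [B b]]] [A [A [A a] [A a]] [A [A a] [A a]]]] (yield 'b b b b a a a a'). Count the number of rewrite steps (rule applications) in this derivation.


Every bracketed nonterminal node [X ...] in the tree is produced by exactly one rule application.
Reading the tree off as a leftmost derivation:
  Step 1: S  =>  B A   (applied S -> B A)
  Step 2: B A  =>  B B A   (applied B -> B B)
  Step 3: B B A  =>  B B B A   (applied B -> B B)
  Step 4: B B B A  =>  b B B A   (applied B -> b)
  Step 5: b B B A  =>  b b B A   (applied B -> b)
  Step 6: b b B A  =>  b b B B A   (applied B -> B B)
  Step 7: b b B B A  =>  b b b B A   (applied B -> b)
  Step 8: b b b B A  =>  b b b b A   (applied B -> b)
  Step 9: b b b b A  =>  b b b b A A   (applied A -> A A)
  Step 10: b b b b A A  =>  b b b b A A A   (applied A -> A A)
  Step 11: b b b b A A A  =>  b b b b a A A   (applied A -> a)
  Step 12: b b b b a A A  =>  b b b b a a A   (applied A -> a)
  Step 13: b b b b a a A  =>  b b b b a a A A   (applied A -> A A)
  Step 14: b b b b a a A A  =>  b b b b a a a A   (applied A -> a)
  Step 15: b b b b a a a A  =>  b b b b a a a a   (applied A -> a)
Final yield: b b b b a a a a
Total rewrite steps: 15

15


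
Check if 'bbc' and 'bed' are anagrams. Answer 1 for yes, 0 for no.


Sort characters of 'bbc': 'bbc'
Sort characters of 'bed': 'bde'
Sorted forms differ -> they are NOT anagrams
Result: 0

0


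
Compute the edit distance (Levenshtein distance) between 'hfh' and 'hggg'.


Building DP table for s1='hfh' (len 3) and s2='hggg' (len 4):
       h  g  g  g
    0  1  2  3  4
  h 1  0  1  2  3
  f 2  1  1  2  3
  h 3  2  2  2  3
Edit distance = dp[3][4] = 3

3


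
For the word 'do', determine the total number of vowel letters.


Scanning each character of 'do':
  Position 1: 'd' -> consonant (running count: 0)
  Position 2: 'o' -> vowel (running count: 1)
Total vowels: 1

1


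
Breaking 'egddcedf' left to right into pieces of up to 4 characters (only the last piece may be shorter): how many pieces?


'egddcedf' has 8 characters.
Chunking with max size 4:
  Chunk 1: 'egdd' (positions 0-3)
  Chunk 2: 'cedf' (positions 4-7)
Total chunks: ceil(8 / 4) = 2

2


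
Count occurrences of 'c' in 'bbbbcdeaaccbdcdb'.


Scanning 'bbbbcdeaaccbdcdb' for 'c':
  Position 4: 'c' -> MATCH (count: 1)
  Position 9: 'c' -> MATCH (count: 2)
  Position 10: 'c' -> MATCH (count: 3)
  Position 13: 'c' -> MATCH (count: 4)
Total occurrences of 'c': 4

4


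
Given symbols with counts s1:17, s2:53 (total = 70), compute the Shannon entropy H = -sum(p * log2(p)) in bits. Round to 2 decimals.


Computing entropy H = -sum(p_i * log2(p_i)):
  s1: p = 17/70 = 0.2429, -p*log2(p) = 0.4959
  s2: p = 53/70 = 0.7571, -p*log2(p) = 0.3039
H = sum of terms = 0.7998
Rounded to 2 decimals: 0.80

0.80


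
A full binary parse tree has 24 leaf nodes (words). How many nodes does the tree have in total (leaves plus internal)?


Leaf nodes (terminals): 24
Internal nodes = n - 1 = 24 - 1 = 23
Total = leaves + internal = 24 + 23 = 47

47


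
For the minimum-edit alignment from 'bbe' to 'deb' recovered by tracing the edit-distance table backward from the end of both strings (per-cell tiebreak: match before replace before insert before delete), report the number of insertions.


Edit distance = 3. Backtracking from cell (3, 3) with preference match > replace > insert > delete,
then listing the resulting alignment 'bbe' -> 'deb' left to right:
  Step 1: replace b->d
  Step 2: replace b->e
  Step 3: replace e->b
Total insertions: 0

0


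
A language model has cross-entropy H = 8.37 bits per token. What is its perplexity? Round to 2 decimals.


Perplexity formula: PP = 2^H
H = 8.37
PP = 2^8.37
Decompose: 2^8.37 = 2^8 * 2^0.37
2^8 = 256, 2^0.37 ~ 1.2923528
PP ~ 256 * 1.2923528 = 330.8423168
Rounded to 2 decimals: 330.84

330.84


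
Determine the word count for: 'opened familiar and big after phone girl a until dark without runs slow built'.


Counting words by splitting on spaces:
  Word 1: 'opened'
  Word 2: 'familiar'
  Word 3: 'and'
  Word 4: 'big'
  Word 5: 'after'
  Word 6: 'phone'
  Word 7: 'girl'
  Word 8: 'a'
  Word 9: 'until'
  Word 10: 'dark'
  Word 11: 'without'
  Word 12: 'runs'
  Word 13: 'slow'
  Word 14: 'built'
Total words: 14

14


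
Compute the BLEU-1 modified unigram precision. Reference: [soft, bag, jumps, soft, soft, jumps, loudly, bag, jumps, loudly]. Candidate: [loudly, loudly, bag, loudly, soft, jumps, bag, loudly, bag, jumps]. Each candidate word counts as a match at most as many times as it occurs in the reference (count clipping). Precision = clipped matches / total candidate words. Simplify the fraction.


Reference word counts: {'bag': 2, 'jumps': 3, 'loudly': 2, 'soft': 3}
Checking each candidate word (with clipping):
  'loudly' -> in reference (ref count 2, used 1/2) -> match (matches: 1)
  'loudly' -> in reference (ref count 2, used 2/2) -> match (matches: 2)
  'bag' -> in reference (ref count 2, used 1/2) -> match (matches: 3)
  'loudly' -> ref count 2 already used up (2/2) -> clipped, no match (matches: 3)
  'soft' -> in reference (ref count 3, used 1/3) -> match (matches: 4)
  'jumps' -> in reference (ref count 3, used 1/3) -> match (matches: 5)
  'bag' -> in reference (ref count 2, used 2/2) -> match (matches: 6)
  'loudly' -> ref count 2 already used up (2/2) -> clipped, no match (matches: 6)
  'bag' -> ref count 2 already used up (2/2) -> clipped, no match (matches: 6)
  'jumps' -> in reference (ref count 3, used 2/3) -> match (matches: 7)
Clipped matches: 7, Candidate length: 10
Precision = 7/10

7/10


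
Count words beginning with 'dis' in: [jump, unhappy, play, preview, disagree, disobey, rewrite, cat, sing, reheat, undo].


Checking each word for prefix 'dis':
  'jump' -> no (count: 0)
  'unhappy' -> no (count: 0)
  'play' -> no (count: 0)
  'preview' -> no (count: 0)
  'disagree' -> YES, starts with 'dis' (count: 1)
  'disobey' -> YES, starts with 'dis' (count: 2)
  'rewrite' -> no (count: 2)
  'cat' -> no (count: 2)
  'sing' -> no (count: 2)
  'reheat' -> no (count: 2)
  'undo' -> no (count: 2)
Total with prefix 'dis': 2

2


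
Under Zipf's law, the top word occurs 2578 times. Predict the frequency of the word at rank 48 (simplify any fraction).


Zipf's law: freq(rank) = f1 / rank
f1 = 2578, rank = 48
freq = 2578 / 48
GCD(2578, 48) = 2
Simplified: 1289/24

1289/24


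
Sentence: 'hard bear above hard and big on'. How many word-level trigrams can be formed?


Word trigrams from [7] words:
  Trigram 1: (hard bear above)
  Trigram 2: (bear above hard)
  Trigram 3: (above hard and)
  Trigram 4: (hard and big)
  Trigram 5: (and big on)
Total word trigrams: 7 - 2 = 5

5


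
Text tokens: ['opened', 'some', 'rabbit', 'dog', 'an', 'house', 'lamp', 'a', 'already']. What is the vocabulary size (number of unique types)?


Listing all tokens and tracking unique types:
  Token 1: 'opened' -> NEW (unique so far: 1)
  Token 2: 'some' -> NEW (unique so far: 2)
  Token 3: 'rabbit' -> NEW (unique so far: 3)
  Token 4: 'dog' -> NEW (unique so far: 4)
  Token 5: 'an' -> NEW (unique so far: 5)
  Token 6: 'house' -> NEW (unique so far: 6)
  Token 7: 'lamp' -> NEW (unique so far: 7)
  Token 8: 'a' -> NEW (unique so far: 8)
  Token 9: 'already' -> NEW (unique so far: 9)
Unique types: ('a', 'already', 'an', 'dog', 'house', 'lamp', 'opened', 'rabbit', 'some')
Vocabulary size: 9

9


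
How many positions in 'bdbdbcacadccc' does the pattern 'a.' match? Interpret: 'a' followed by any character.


Pattern: a. means 'a' followed by any character.
Scanning 'bdbdbcacadccc' position-by-position:
  Pos 0: window 'bd' -> no
  Pos 1: window 'db' -> no
  Pos 2: window 'bd' -> no
  Pos 3: window 'db' -> no
  Pos 4: window 'bc' -> no
  Pos 5: window 'ca' -> no
  Pos 6: window 'ac' -> MATCH
  Pos 7: window 'ca' -> no
  Pos 8: window 'ad' -> MATCH
  Pos 9: window 'dc' -> no
  Pos 10: window 'cc' -> no
  Pos 11: window 'cc' -> no
  Pos 12: window 'c' -> no
Total matches: 2

2


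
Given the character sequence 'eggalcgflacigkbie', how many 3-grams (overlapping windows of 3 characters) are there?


String 'eggalcgflacigkbie' has length L = 17.
Number of overlapping n-grams = L - n + 1
Substituting: 17 - 3 + 1 = 15

15


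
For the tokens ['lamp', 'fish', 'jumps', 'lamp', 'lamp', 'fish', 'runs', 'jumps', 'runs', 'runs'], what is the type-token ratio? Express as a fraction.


Tokens: 10
Unique types: ('fish', 'jumps', 'lamp', 'runs') = 4
TTR = 4/10
Simplify: divide both by 2 -> 2/5
TTR = 2/5

2/5


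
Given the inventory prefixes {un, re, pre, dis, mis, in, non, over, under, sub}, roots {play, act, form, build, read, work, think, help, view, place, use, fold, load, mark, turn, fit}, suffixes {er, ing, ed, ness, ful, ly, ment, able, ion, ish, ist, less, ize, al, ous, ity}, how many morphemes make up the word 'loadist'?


Segmenting 'loadist' against the inventory:
  'load' -> root (morpheme 1)
  'ist' -> suffix (morpheme 2)
Total morphemes: 2

2


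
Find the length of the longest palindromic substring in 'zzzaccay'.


Scanning 'zzzaccay' for palindromic substrings.
Substring at positions 3-6: 'acca'.
Check: reverse('acca') = 'acca' -> palindrome confirmed.
Neighbouring characters ('z' / 'y') break symmetry, so it cannot extend further.
No longer palindromic substring exists; longest length = 4

4


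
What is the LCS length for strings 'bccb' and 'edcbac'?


DP table for LCS of 'bccb' and 'edcbac':
       e  d  c  b  a  c
    0  0  0  0  0  0  0
  b 0  0  0  0  1  1  1
  c 0  0  0  1  1  1  2
  c 0  0  0  1  1  1  2
  b 0  0  0  1  2  2  2
LCS: 'bc'
LCS length = 2

2


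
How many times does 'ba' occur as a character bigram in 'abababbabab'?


Scanning 'abababbabab' for bigram 'ba':
  Position 0: 'ab' -> no
  Position 1: 'ba' -> MATCH
  Position 2: 'ab' -> no
  Position 3: 'ba' -> MATCH
  Position 4: 'ab' -> no
  Position 5: 'bb' -> no
  Position 6: 'ba' -> MATCH
  Position 7: 'ab' -> no
  Position 8: 'ba' -> MATCH
  Position 9: 'ab' -> no
Total matches: 4

4


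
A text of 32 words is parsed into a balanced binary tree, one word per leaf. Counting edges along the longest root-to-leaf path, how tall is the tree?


In a balanced binary tree with n leaves the deepest leaf is ceil(log2(n)) edges below the root.
log2(32) = 5.0000
ceil(5.0000) = 5
height (edges) = 5

5


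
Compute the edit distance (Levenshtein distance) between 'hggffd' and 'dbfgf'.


Building DP table for s1='hggffd' (len 6) and s2='dbfgf' (len 5):
       d  b  f  g  f
    0  1  2  3  4  5
  h 1  1  2  3  4  5
  g 2  2  2  3  3  4
  g 3  3  3  3  3  4
  f 4  4  4  3  4  3
  f 5  5  5  4  4  4
  d 6  5  6  5  5  5
Edit distance = dp[6][5] = 5

5


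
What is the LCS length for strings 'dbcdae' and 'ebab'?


DP table for LCS of 'dbcdae' and 'ebab':
       e  b  a  b
    0  0  0  0  0
  d 0  0  0  0  0
  b 0  0  1  1  1
  c 0  0  1  1  1
  d 0  0  1  1  1
  a 0  0  1  2  2
  e 0  1  1  2  2
LCS: 'ba'
LCS length = 2

2


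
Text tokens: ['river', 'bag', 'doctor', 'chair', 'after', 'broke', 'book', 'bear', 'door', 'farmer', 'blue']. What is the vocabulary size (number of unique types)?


Listing all tokens and tracking unique types:
  Token 1: 'river' -> NEW (unique so far: 1)
  Token 2: 'bag' -> NEW (unique so far: 2)
  Token 3: 'doctor' -> NEW (unique so far: 3)
  Token 4: 'chair' -> NEW (unique so far: 4)
  Token 5: 'after' -> NEW (unique so far: 5)
  Token 6: 'broke' -> NEW (unique so far: 6)
  Token 7: 'book' -> NEW (unique so far: 7)
  Token 8: 'bear' -> NEW (unique so far: 8)
  Token 9: 'door' -> NEW (unique so far: 9)
  Token 10: 'farmer' -> NEW (unique so far: 10)
  Token 11: 'blue' -> NEW (unique so far: 11)
Unique types: ('after', 'bag', 'bear', 'blue', 'book', 'broke', 'chair', 'doctor', 'door', 'farmer', 'river')
Vocabulary size: 11

11


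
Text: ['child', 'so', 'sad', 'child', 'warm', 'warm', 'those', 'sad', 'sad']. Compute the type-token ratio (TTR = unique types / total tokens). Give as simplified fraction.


Tokens: 9
Unique types: ('child', 'sad', 'so', 'those', 'warm') = 5
TTR = 5/9
Already in lowest terms.

5/9


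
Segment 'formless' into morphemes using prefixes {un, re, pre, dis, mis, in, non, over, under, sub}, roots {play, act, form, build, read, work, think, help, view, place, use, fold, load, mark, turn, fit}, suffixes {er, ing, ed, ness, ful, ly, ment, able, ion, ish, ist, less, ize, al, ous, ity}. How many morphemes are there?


Segmenting 'formless' against the inventory:
  'form' -> root (morpheme 1)
  'less' -> suffix (morpheme 2)
Total morphemes: 2

2


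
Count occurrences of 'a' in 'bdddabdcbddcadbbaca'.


Scanning 'bdddabdcbddcadbbaca' for 'a':
  Position 4: 'a' -> MATCH (count: 1)
  Position 12: 'a' -> MATCH (count: 2)
  Position 16: 'a' -> MATCH (count: 3)
  Position 18: 'a' -> MATCH (count: 4)
Total occurrences of 'a': 4

4


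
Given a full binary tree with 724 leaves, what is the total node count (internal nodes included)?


Leaf nodes (terminals): 724
Internal nodes = n - 1 = 724 - 1 = 723
Total = leaves + internal = 724 + 723 = 1447

1447


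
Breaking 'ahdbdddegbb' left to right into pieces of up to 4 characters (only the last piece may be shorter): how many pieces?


'ahdbdddegbb' has 11 characters.
Chunking with max size 4:
  Chunk 1: 'ahdb' (positions 0-3)
  Chunk 2: 'ddde' (positions 4-7)
  Chunk 3: 'gbb' (positions 8-10)
Total chunks: ceil(11 / 4) = 3

3


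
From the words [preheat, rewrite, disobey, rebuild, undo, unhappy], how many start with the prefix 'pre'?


Checking each word for prefix 'pre':
  'preheat' -> YES, starts with 'pre' (count: 1)
  'rewrite' -> no (count: 1)
  'disobey' -> no (count: 1)
  'rebuild' -> no (count: 1)
  'undo' -> no (count: 1)
  'unhappy' -> no (count: 1)
Total with prefix 'pre': 1

1


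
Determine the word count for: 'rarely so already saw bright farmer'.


Counting words by splitting on spaces:
  Word 1: 'rarely'
  Word 2: 'so'
  Word 3: 'already'
  Word 4: 'saw'
  Word 5: 'bright'
  Word 6: 'farmer'
Total words: 6

6


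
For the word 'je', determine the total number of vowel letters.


Scanning each character of 'je':
  Position 1: 'j' -> consonant (running count: 0)
  Position 2: 'e' -> vowel (running count: 1)
Total vowels: 1

1


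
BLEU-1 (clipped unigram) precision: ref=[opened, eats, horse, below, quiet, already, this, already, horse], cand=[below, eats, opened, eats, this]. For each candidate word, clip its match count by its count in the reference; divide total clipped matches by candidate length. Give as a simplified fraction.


Reference word counts: {'already': 2, 'below': 1, 'eats': 1, 'horse': 2, 'opened': 1, 'quiet': 1, 'this': 1}
Checking each candidate word (with clipping):
  'below' -> in reference (ref count 1, used 1/1) -> match (matches: 1)
  'eats' -> in reference (ref count 1, used 1/1) -> match (matches: 2)
  'opened' -> in reference (ref count 1, used 1/1) -> match (matches: 3)
  'eats' -> ref count 1 already used up (1/1) -> clipped, no match (matches: 3)
  'this' -> in reference (ref count 1, used 1/1) -> match (matches: 4)
Clipped matches: 4, Candidate length: 5
Precision = 4/5

4/5


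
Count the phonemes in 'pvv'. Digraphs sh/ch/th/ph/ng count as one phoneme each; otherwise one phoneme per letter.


Parsing 'pvv' greedily, digraphs first:
  'p' -> consonant phoneme (phonemes so far: 1)
  'v' -> consonant phoneme (phonemes so far: 2)
  'v' -> consonant phoneme (phonemes so far: 3)
Total phonemes: 3

3


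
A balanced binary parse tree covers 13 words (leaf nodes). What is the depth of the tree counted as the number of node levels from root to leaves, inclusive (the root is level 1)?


In a balanced binary tree with n leaves the deepest leaf is ceil(log2(n)) edges below the root,
so counting node levels inclusive of root and leaves gives ceil(log2(n)) + 1 levels.
log2(13) = 3.7004
ceil(3.7004) = 4
levels = 4 + 1 = 5

5


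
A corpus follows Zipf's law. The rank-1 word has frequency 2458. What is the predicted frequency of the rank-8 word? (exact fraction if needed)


Zipf's law: freq(rank) = f1 / rank
f1 = 2458, rank = 8
freq = 2458 / 8
GCD(2458, 8) = 2
Simplified: 1229/4

1229/4


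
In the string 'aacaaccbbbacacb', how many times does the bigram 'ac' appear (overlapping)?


Scanning 'aacaaccbbbacacb' for bigram 'ac':
  Position 0: 'aa' -> no
  Position 1: 'ac' -> MATCH
  Position 2: 'ca' -> no
  Position 3: 'aa' -> no
  Position 4: 'ac' -> MATCH
  Position 5: 'cc' -> no
  Position 6: 'cb' -> no
  Position 7: 'bb' -> no
  Position 8: 'bb' -> no
  Position 9: 'ba' -> no
  Position 10: 'ac' -> MATCH
  Position 11: 'ca' -> no
  Position 12: 'ac' -> MATCH
  Position 13: 'cb' -> no
Total matches: 4

4
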